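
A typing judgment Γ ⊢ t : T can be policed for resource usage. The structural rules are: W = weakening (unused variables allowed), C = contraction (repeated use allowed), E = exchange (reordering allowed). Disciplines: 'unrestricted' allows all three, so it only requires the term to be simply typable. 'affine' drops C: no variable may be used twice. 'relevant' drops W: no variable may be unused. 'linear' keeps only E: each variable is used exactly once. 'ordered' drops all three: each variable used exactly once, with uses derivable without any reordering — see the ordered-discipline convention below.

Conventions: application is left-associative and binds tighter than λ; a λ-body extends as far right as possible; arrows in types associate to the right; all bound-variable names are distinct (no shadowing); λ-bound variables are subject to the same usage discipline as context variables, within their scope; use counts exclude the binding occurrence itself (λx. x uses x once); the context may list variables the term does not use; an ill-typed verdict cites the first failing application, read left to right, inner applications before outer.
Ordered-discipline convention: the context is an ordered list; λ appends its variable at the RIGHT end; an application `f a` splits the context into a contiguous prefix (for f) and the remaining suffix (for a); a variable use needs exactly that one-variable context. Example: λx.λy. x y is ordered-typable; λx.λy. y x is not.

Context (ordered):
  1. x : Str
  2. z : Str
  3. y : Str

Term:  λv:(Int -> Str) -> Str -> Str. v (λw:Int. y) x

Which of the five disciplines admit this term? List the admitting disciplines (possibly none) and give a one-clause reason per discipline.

admitted in: affine, unrestricted
usage: x: 1, z: 0, y: 1, v (λ-bound): 1, w (λ-bound): 0
uses in reading order: v, y, x
typing: well-typed — term : ((Int -> Str) -> Str -> Str) -> Str
ordered: ✗, z, w left unused
linear: ✗, z, w left unused
affine: ✓, no duplicate uses among x, z, y, v, w
relevant: ✗, z, w left unused
unrestricted: ✓, type-checks (((Int -> Str) -> Str -> Str) -> Str) and nothing is barred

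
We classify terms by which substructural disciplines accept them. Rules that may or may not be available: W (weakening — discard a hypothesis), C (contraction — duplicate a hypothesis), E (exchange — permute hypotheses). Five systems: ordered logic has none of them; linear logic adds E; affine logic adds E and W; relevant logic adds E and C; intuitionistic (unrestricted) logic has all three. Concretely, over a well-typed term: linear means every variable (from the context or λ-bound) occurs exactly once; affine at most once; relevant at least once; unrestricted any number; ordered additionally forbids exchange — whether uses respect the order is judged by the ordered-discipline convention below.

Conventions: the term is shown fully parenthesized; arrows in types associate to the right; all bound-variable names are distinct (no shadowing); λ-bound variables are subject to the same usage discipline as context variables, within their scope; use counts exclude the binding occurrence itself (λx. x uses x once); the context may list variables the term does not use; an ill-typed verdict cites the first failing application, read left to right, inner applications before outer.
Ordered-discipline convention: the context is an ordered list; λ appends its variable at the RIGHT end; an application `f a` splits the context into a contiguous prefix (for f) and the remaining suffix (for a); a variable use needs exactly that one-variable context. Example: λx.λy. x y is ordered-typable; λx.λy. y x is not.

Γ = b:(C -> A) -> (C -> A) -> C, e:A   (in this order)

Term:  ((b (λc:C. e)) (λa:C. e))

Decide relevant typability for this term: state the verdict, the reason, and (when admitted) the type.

no — c, a left unused
counts: b: 1; e: 2; c (bound): 0; a (bound): 0
uses in reading order: b, e, e
typing: well-typed at C
per-discipline verdicts: ordered ✗, linear ✗, affine ✗, relevant ✗, unrestricted ✓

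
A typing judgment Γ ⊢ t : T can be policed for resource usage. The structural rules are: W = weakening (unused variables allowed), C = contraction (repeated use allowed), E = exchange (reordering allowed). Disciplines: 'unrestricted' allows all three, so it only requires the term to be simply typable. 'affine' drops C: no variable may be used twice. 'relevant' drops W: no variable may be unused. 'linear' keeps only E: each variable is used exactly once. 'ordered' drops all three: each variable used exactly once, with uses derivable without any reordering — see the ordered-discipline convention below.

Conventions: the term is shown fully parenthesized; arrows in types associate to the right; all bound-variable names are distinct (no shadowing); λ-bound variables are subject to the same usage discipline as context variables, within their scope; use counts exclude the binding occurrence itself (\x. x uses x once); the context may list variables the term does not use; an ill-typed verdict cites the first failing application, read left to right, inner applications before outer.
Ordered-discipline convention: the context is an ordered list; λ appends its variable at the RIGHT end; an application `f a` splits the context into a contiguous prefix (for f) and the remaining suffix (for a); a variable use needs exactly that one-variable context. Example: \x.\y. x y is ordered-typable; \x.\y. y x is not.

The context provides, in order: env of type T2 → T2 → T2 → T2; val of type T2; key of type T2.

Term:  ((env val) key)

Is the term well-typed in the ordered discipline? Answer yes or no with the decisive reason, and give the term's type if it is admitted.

yes — env, val, key: once each, no exchange needed; term : T2 → T2
counts: env: 1; val: 1; key: 1
left-to-right use order: env, val, key
typing: the term checks, with type T2 → T2
summary: ordered ✓, linear ✓, affine ✓, relevant ✓, unrestricted ✓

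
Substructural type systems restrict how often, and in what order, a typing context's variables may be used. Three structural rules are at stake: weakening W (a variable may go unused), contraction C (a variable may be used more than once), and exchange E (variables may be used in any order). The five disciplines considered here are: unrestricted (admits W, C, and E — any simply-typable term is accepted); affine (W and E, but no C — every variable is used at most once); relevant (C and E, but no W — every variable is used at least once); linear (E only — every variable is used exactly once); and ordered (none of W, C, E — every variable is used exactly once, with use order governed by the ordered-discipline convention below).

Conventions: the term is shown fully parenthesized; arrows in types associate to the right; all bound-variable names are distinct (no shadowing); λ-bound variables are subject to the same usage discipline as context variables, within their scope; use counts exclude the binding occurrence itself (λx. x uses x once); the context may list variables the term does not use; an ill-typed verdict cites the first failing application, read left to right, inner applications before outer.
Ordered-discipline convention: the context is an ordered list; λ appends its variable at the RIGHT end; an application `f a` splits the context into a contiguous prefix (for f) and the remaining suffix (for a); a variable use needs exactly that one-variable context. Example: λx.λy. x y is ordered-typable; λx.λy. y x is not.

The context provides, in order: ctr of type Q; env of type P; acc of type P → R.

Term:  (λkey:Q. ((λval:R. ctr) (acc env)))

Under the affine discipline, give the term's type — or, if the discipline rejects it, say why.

term : Q → Q
use counts: ctr: 1×, env: 1×, acc: 1×, key (λ-bound): 0×, val (λ-bound): 0×
left-to-right use order: ctr, acc, env
typing: ✓ — Q → Q
across the five disciplines: ordered ✗, linear ✗, affine ✓, relevant ✗, unrestricted ✓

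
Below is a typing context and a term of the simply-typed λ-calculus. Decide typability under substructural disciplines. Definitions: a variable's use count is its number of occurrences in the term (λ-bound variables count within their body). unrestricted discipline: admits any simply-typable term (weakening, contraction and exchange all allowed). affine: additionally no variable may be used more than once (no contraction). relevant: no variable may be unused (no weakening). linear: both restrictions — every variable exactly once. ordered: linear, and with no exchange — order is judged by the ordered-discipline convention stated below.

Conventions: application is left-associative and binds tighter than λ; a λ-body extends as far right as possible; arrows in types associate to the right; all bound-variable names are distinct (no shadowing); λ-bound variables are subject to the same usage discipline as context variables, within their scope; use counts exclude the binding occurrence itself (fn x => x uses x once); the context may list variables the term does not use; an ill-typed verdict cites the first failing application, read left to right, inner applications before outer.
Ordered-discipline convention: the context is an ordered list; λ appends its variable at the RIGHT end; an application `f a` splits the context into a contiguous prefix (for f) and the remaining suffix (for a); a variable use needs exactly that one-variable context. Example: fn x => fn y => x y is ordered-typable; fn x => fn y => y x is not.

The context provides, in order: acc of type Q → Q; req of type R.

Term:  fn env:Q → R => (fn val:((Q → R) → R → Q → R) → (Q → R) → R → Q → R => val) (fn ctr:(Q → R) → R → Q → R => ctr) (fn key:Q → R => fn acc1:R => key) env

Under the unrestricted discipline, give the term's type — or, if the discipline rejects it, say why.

term : (Q → R) → R → Q → R
variable uses: acc ×0; req ×0; env [bound] ×1; val [bound] ×1; ctr [bound] ×1; key [bound] ×1; acc1 [bound] ×0
uses in reading order: val, ctr, key, env
typing: well-typed at (Q → R) → R → Q → R
summary: ordered ✗ · linear ✗ · affine ✓ · relevant ✗ · unrestricted ✓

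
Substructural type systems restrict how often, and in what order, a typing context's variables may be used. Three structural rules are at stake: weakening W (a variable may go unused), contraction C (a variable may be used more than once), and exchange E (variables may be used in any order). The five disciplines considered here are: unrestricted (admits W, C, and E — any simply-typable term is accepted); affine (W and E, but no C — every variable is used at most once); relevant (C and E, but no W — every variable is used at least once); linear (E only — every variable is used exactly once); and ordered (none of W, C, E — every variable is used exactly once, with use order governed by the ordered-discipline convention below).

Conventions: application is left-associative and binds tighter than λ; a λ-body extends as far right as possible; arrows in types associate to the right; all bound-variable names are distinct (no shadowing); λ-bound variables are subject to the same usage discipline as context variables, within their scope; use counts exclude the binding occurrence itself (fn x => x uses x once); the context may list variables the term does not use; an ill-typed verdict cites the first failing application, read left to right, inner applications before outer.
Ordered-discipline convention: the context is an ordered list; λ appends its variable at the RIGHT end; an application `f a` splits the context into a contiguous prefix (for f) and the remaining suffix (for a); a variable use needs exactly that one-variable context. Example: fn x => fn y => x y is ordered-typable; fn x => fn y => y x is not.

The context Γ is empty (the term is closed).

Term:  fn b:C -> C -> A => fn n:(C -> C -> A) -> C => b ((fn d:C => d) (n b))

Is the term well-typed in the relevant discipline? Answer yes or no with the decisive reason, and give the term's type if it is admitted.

yes — none of b, n, d goes unused; term : (C -> C -> A) -> ((C -> C -> A) -> C) -> C -> A
variable uses: b (λ-bound): 2, n (λ-bound): 1, d (λ-bound): 1
left-to-right use order: b, d, n, b
typing: well-typed — term : (C -> C -> A) -> ((C -> C -> A) -> C) -> C -> A
all disciplines: ordered ✗; linear ✗; affine ✗; relevant ✓; unrestricted ✓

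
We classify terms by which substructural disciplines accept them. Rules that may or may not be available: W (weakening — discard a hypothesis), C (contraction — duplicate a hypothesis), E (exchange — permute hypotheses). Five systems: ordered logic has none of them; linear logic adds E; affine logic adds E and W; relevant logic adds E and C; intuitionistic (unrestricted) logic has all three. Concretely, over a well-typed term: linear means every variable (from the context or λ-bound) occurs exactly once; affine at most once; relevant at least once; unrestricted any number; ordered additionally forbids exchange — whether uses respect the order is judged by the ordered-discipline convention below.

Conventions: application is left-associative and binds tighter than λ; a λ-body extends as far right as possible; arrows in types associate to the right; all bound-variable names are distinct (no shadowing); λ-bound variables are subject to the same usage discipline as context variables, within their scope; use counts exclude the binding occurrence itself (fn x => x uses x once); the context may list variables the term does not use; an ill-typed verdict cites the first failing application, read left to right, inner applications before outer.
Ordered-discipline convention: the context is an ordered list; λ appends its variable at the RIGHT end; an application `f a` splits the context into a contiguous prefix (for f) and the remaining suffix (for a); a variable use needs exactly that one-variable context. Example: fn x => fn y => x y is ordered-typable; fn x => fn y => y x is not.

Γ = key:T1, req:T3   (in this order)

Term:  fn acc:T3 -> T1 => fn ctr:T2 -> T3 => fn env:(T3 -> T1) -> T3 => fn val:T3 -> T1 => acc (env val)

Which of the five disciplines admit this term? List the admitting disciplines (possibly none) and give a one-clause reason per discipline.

admitted by: affine, unrestricted
use counts: key ×0, req ×0, acc [bound] ×1, ctr [bound] ×0, env [bound] ×1, val [bound] ×1
left-to-right use order: acc, env, val
typing: the term checks, with type (T3 -> T1) -> (T2 -> T3) -> ((T3 -> T1) -> T3) -> (T3 -> T1) -> T1
ordered: ✗ — key, req, ctr never used (weakening)
linear: ✗ — key, req, ctr never used (weakening)
affine: ✓ — key, req, acc, ctr, env, val: no repeats, contraction unneeded
relevant: ✗ — key, req, ctr never used (weakening)
unrestricted: ✓ — type-checks ((T3 -> T1) -> (T2 -> T3) -> ((T3 -> T1) -> T3) -> (T3 -> T1) -> T1) and nothing is barred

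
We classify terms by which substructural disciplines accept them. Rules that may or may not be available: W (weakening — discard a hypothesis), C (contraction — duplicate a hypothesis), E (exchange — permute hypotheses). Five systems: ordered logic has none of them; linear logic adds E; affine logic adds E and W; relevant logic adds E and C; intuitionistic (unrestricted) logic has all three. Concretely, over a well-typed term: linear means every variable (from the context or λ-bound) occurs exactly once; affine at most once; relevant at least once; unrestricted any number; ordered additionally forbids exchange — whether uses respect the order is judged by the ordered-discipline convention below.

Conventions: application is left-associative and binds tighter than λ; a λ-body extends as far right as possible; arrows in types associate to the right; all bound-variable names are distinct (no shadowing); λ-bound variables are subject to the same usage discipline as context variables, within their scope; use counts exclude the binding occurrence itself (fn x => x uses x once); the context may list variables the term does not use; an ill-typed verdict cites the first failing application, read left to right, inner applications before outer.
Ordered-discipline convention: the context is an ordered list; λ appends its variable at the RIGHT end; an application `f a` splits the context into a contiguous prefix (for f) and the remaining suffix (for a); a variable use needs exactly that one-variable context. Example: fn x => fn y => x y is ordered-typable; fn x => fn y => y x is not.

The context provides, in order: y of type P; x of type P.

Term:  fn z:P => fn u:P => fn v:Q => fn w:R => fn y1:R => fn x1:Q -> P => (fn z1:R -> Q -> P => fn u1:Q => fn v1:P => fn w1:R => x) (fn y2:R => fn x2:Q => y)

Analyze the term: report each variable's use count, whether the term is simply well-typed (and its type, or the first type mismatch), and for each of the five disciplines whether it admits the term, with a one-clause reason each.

usage: y=1; x=1; z (λ-bound)=0; u (λ-bound)=0; v (λ-bound)=0; w (λ-bound)=0; y1 (λ-bound)=0; x1 (λ-bound)=0; z1 (λ-bound)=0; u1 (λ-bound)=0; v1 (λ-bound)=0; w1 (λ-bound)=0; y2 (λ-bound)=0; x2 (λ-bound)=0
uses in reading order: x, y
typing: ✓ — P -> P -> Q -> R -> R -> (Q -> P) -> Q -> P -> R -> P
ordered ✗ (z, u, v, w, y1, x1, z1, u1, v1, w1, y2, x2 never used (weakening))
linear ✗ (z, u, v, w, y1, x1, z1, u1, v1, w1, y2, x2 never used (weakening))
affine ✓ (none of y, x, z, u, v, w, y1, x1, z1, u1, v1, w1, y2, x2 used more than once)
relevant ✗ (z, u, v, w, y1, x1, z1, u1, v1, w1, y2, x2 never used (weakening))
unrestricted ✓ (typability at P -> P -> Q -> R -> R -> (Q -> P) -> Q -> P -> R -> P is all that's needed)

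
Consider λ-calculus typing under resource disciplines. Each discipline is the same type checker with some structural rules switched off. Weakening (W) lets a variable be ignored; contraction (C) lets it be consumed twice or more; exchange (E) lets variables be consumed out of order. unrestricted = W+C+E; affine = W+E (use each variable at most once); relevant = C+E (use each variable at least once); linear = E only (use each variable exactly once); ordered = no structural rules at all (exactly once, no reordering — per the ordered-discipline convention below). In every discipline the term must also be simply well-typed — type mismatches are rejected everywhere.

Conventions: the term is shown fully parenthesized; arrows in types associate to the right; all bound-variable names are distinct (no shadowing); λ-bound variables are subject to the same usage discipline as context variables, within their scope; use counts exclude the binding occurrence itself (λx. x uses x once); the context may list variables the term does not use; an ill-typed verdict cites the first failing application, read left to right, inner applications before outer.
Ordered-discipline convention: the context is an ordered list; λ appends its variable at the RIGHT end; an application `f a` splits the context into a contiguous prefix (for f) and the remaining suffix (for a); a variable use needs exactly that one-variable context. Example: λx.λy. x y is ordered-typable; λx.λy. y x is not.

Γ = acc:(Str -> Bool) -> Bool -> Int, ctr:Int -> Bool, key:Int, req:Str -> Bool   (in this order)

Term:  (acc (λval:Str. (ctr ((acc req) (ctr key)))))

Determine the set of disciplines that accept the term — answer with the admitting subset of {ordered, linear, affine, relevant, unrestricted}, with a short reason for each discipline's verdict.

accepted by: unrestricted
usage: acc: 2×; ctr: 2×; key: 1×; req: 1×; val (λ-bound): 0×
order of uses: acc, ctr, acc, req, ctr, key
typing: well-typed — term : Bool -> Int
ordered: ✗, uses contraction: acc ×2, ctr ×2; val never used (weakening)
linear: ✗, uses contraction: acc ×2, ctr ×2; val never used (weakening)
affine: ✗, uses contraction: acc ×2, ctr ×2
relevant: ✗, val never used (weakening)
unrestricted: ✓, typability at Bool -> Int is all that's needed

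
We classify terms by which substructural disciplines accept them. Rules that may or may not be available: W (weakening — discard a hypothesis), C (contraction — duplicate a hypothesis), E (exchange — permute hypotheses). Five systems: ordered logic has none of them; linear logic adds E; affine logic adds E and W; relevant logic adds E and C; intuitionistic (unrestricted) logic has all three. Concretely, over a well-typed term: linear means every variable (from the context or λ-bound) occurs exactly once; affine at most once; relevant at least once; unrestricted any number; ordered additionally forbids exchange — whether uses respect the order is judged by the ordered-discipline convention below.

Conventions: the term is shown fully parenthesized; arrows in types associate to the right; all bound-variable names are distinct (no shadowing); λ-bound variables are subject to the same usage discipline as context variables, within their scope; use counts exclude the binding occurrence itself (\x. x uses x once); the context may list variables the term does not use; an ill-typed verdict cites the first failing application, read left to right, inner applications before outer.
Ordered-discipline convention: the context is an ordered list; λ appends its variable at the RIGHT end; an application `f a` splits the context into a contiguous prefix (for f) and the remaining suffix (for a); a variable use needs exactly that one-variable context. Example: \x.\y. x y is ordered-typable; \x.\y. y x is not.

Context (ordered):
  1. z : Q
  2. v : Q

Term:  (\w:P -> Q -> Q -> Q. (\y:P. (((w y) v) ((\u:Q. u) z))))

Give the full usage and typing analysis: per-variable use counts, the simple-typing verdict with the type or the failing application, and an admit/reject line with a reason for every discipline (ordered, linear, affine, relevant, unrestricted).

variable uses: z ×1, v ×1, w (λ-bound) ×1, y (λ-bound) ×1, u (λ-bound) ×1
left-to-right use order: w, y, v, u, z
typing: well-typed at (P -> Q -> Q -> Q) -> P -> Q
ordered ✗ (needs exchange: uses follow w, y, v, u, z)
linear ✓ (single use per variable (z, v, w, y, u))
affine ✓ (none of z, v, w, y, u used more than once)
relevant ✓ (z, v, w, y, u: all used, weakening unneeded)
unrestricted ✓ (simply typable at (P -> Q -> Q -> Q) -> P -> Q; W, C, E all held)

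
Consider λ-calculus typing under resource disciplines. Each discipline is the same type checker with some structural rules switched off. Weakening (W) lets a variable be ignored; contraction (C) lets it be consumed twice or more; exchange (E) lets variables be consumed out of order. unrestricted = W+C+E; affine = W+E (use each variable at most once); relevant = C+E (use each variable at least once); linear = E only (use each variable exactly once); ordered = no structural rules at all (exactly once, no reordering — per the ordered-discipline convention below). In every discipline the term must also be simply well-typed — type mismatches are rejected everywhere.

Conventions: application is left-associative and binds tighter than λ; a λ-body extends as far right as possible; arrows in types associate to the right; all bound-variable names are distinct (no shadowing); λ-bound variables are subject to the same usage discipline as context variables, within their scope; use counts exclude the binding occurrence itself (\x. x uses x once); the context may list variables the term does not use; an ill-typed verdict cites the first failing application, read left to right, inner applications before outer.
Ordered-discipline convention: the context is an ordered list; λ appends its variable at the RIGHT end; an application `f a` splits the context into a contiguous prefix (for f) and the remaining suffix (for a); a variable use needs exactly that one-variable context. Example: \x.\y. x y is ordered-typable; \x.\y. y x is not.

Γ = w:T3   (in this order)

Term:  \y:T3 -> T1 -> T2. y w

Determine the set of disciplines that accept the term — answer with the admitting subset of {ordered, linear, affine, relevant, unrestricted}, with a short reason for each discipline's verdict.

admitted in: linear, affine, relevant, unrestricted
counts: w: 1; y [bound]: 1
uses in reading order: y, w
typing: well-typed — term : (T3 -> T1 -> T2) -> T1 -> T2
ordered ✗ (no contiguous prefix/suffix split fits y, w)
linear ✓ (each of w, y used exactly once)
affine ✓ (at most one use each (w, y))
relevant ✓ (w, y: all used, weakening unneeded)
unrestricted ✓ (typability at (T3 -> T1 -> T2) -> T1 -> T2 is all that's needed)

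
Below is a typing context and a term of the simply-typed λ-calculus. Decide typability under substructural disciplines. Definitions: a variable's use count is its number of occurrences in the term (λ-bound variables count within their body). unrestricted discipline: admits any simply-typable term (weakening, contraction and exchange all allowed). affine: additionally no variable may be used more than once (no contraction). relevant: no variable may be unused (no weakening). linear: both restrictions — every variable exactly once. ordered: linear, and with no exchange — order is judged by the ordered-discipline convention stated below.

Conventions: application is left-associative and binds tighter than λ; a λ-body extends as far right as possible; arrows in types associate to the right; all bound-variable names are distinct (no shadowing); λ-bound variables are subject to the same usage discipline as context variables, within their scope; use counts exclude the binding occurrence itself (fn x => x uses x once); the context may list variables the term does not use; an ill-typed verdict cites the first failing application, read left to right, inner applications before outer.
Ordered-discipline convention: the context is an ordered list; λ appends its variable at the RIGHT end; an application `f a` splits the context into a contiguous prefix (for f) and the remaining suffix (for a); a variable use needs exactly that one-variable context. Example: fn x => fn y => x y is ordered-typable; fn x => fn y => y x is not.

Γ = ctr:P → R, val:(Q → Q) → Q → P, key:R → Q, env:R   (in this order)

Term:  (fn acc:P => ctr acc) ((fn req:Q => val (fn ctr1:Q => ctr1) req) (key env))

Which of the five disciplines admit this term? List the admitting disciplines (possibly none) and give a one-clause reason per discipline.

admitted by: ordered, linear, affine, relevant, unrestricted
usage: ctr: 1; val: 1; key: 1; env: 1; acc (bound): 1; req (bound): 1; ctr1 (bound): 1
left-to-right use order: ctr, acc, val, ctr1, req, key, env
typing: well-typed at R
ordered: ✓ — one use each (ctr, val, key, env, acc, req, ctr1); ordered split holds
linear: ✓ — ctr, val, key, env, acc, req, ctr1: one use apiece
affine: ✓ — ctr, val, key, env, acc, req, ctr1: no repeats, contraction unneeded
relevant: ✓ — at least one use each (ctr, val, key, env, acc, req, ctr1)
unrestricted: ✓ — type-checks (R) and nothing is barred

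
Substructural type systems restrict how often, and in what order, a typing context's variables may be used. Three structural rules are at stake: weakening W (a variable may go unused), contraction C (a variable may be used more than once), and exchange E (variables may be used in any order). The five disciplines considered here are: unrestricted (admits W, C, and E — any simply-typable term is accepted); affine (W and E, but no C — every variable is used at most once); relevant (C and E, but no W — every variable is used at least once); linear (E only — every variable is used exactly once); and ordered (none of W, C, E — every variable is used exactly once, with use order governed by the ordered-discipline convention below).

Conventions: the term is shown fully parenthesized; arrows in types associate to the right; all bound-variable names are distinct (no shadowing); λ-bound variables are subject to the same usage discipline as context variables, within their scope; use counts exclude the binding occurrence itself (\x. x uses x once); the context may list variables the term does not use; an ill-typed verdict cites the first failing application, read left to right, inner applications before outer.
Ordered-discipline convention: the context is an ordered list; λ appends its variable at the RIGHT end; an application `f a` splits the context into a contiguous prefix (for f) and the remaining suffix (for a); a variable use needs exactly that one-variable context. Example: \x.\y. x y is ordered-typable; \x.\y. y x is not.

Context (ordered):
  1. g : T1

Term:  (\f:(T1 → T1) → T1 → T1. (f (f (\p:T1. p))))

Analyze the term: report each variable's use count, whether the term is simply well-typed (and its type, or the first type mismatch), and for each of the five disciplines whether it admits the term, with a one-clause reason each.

variable uses: g: 0, f (λ-bound): 2, p (λ-bound): 1
use order (left to right): f, f, p
typing: ✓ — ((T1 → T1) → T1 → T1) → T1 → T1
ordered: ✗ — needs contraction — f ×2; unused: g — weakening required
linear: ✗ — needs contraction — f ×2; unused: g — weakening required
affine: ✗ — needs contraction — f ×2
relevant: ✗ — unused: g — weakening required
unrestricted: ✓ — simply typable at ((T1 → T1) → T1 → T1) → T1 → T1; W, C, E all held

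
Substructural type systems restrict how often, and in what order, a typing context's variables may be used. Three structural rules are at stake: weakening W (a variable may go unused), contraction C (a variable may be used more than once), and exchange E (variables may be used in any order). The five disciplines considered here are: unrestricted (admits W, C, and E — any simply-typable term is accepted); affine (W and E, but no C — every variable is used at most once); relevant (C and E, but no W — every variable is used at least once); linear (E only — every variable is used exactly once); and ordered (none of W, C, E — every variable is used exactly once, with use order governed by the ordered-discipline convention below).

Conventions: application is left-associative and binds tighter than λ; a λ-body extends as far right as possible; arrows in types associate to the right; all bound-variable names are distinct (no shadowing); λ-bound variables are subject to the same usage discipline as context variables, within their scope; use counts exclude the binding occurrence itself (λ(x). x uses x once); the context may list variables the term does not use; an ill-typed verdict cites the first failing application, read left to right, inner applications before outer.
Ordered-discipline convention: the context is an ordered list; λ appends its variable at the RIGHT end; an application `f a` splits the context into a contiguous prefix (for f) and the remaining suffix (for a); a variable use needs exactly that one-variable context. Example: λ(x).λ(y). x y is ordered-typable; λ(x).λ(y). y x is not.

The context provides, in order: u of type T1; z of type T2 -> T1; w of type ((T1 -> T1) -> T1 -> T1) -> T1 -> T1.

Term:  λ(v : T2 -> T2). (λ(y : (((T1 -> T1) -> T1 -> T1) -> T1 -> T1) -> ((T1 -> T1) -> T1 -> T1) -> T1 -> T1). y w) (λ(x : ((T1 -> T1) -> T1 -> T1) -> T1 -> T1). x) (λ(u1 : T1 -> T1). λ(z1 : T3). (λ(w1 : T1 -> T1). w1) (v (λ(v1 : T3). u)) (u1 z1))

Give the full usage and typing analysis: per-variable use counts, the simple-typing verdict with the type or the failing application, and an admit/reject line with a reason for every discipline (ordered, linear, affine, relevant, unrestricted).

counts: u=1; z=0; w=1; v (λ-bound)=1; y (λ-bound)=1; x (λ-bound)=1; u1 (λ-bound)=1; z1 (λ-bound)=1; w1 (λ-bound)=1; v1 (λ-bound)=0
order of uses: y, w, x, w1, v, u, u1, z1
typing: ill-typed: a function awaiting T2 gets T3 -> T1
ordered: ✗, fails simple typing
linear: ✗, a type mismatch blocks all five
affine: ✗, the type mismatch rejects it
relevant: ✗, not simply typable
unrestricted: ✗, fails simple typing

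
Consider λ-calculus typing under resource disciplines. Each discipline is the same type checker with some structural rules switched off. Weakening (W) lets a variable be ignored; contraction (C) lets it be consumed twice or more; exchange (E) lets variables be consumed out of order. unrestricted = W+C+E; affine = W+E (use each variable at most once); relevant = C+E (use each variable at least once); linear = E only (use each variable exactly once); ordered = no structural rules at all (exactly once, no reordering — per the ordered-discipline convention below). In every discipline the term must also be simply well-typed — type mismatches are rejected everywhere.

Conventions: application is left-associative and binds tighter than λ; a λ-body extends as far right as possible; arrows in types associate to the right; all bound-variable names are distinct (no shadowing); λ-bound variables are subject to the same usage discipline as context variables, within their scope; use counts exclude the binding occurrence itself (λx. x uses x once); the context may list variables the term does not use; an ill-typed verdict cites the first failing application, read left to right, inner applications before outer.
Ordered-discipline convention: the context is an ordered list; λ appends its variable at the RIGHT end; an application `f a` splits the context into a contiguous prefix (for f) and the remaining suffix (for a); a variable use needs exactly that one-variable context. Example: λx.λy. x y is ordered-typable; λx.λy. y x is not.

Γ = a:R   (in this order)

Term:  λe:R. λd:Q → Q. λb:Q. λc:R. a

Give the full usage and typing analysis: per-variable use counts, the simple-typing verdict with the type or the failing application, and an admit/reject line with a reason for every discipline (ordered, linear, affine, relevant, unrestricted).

variable uses: a: 1, e (λ-bound): 0, d (λ-bound): 0, b (λ-bound): 0, c (λ-bound): 0
use order (left to right): a
typing: ✓ — R → (Q → Q) → Q → R → R
ordered: ✗, e, d, b, c left unused
linear: ✗, e, d, b, c left unused
affine: ✓, none of a, e, d, b, c used more than once
relevant: ✗, e, d, b, c left unused
unrestricted: ✓, well-typed at R → (Q → Q) → Q → R → R; no restrictions here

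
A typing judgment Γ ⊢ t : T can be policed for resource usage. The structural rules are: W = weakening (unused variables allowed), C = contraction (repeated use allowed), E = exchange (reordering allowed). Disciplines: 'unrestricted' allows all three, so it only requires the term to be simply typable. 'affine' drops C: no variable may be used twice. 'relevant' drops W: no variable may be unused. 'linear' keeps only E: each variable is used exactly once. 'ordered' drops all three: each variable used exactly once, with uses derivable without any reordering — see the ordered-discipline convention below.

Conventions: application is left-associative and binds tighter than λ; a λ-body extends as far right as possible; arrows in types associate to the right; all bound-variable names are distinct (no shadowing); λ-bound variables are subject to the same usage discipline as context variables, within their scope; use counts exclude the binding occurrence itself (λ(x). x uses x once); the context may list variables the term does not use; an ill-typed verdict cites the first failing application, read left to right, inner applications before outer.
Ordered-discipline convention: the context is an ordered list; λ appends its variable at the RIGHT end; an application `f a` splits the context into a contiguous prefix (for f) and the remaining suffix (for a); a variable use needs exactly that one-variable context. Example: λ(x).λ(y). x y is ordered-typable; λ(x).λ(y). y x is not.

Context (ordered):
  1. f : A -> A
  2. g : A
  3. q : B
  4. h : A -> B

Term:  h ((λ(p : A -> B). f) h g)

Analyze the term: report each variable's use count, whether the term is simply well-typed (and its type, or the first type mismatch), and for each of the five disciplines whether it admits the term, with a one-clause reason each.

variable uses: f: 1; g: 1; q: 0; h: 2; p (bound): 0
use order (left to right): h, f, h, g
typing: well-typed — term : B
ordered: ✗, needs contraction — h ×2; needs weakening: q, p unused
linear: ✗, needs contraction — h ×2; needs weakening: q, p unused
affine: ✗, needs contraction — h ×2
relevant: ✗, needs weakening: q, p unused
unrestricted: ✓, typability at B is all that's needed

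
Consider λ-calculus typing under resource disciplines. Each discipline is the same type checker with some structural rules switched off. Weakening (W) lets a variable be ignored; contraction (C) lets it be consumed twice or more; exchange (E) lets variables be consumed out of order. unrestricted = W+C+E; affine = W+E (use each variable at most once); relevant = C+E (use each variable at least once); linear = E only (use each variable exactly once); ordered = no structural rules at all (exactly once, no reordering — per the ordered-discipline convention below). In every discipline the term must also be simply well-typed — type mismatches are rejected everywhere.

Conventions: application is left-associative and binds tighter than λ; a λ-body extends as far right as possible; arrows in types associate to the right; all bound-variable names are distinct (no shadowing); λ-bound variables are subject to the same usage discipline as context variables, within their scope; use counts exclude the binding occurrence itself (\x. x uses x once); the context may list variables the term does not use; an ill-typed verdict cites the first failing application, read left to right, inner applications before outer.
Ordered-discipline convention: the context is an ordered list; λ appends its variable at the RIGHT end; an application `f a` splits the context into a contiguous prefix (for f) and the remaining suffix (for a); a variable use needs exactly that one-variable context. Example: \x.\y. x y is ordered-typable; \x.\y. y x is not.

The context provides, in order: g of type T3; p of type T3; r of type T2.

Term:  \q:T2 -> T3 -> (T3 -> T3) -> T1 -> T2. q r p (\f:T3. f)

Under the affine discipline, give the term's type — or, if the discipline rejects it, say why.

term : (T2 -> T3 -> (T3 -> T3) -> T1 -> T2) -> T1 -> T2
variable uses: g ×0, p ×1, r ×1, q [bound] ×1, f [bound] ×1
use order (left to right): q, r, p, f
typing: well-typed at (T2 -> T3 -> (T3 -> T3) -> T1 -> T2) -> T1 -> T2
all disciplines: ordered ✗; linear ✗; affine ✓; relevant ✗; unrestricted ✓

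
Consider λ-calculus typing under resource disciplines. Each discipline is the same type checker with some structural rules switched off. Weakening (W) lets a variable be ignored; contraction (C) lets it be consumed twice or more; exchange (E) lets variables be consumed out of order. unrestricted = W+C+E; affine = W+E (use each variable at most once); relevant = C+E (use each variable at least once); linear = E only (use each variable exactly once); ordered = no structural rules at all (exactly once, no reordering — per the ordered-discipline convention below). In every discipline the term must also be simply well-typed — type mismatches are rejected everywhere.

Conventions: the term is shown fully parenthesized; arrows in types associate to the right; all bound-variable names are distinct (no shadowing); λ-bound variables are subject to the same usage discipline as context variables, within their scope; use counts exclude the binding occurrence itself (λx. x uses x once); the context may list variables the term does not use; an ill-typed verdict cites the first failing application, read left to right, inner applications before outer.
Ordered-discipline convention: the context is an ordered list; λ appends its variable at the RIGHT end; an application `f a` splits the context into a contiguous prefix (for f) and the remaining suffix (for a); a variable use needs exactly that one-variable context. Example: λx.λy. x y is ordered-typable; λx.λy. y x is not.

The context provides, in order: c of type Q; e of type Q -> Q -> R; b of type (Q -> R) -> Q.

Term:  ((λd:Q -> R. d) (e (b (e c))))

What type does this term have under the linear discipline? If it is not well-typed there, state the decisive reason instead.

not well-typed under linear — needs contraction — e ×2
use counts: c=1, e=2, b=1, d (bound)=1
uses in reading order: d, e, b, e, c
typing: the term checks, with type Q -> R
across the five disciplines: ordered ✗; linear ✗; affine ✗; relevant ✓; unrestricted ✓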